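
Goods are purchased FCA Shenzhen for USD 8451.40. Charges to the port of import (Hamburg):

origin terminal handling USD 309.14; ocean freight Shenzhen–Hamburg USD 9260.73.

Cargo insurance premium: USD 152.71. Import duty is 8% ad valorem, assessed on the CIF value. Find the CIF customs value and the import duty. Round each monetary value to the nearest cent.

CIF value: USD 18173.98; import duty: USD 1453.92

CIF = FCA price + pre-shipment costs + freight + insurance
CIF = 8451.40 + 309.14 + 9260.73 + 152.71 = 18173.98
Import duty = 18173.98 × 8% = 1453.92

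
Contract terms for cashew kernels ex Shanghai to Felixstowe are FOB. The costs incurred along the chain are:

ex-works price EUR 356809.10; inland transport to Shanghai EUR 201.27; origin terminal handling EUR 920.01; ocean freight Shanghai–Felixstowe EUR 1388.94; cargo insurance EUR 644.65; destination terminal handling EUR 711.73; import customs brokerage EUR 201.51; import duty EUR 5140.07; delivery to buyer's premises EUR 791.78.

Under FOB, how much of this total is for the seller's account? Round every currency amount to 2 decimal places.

Seller's account: EUR 357930.38

FOB: the seller bears costs until goods are on board at the origin port; the buyer bears freight, insurance and all costs thereafter.
Seller's account: goods 356809.10 + inland to port 201.27 + origin terminal 920.01 = 357930.38
Buyer's account: freight 1388.94 + insurance 644.65 + destination terminal 711.73 + brokerage 201.51 + duty 5140.07 + delivery 791.78 = 8878.68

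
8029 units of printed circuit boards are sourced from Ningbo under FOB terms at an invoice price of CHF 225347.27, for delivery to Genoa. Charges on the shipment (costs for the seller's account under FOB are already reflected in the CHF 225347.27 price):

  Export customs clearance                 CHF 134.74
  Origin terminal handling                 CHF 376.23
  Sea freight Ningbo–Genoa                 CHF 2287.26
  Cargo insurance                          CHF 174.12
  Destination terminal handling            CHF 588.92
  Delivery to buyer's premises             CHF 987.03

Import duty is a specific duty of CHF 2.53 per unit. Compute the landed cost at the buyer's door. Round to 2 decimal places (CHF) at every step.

Total landed cost: CHF 249697.97

FOB: the seller bears costs until goods are on board at the origin port; the buyer bears freight, insurance and all costs thereafter.
Already in the invoice (seller's account under FOB): export clearance, origin terminal — exclude.
CIF value = FOB price + freight + insurance = 225347.27 + 2287.26 + 174.12 = 227808.65
Import duty = 8029 × 2.53 = 20313.37
Buyer bears: freight 2287.26 + insurance 174.12 + destination terminal 588.92 + delivery 987.03 + duty 20313.37 = 24350.70
Landed cost = invoice 225347.27 + 24350.70 = 249697.97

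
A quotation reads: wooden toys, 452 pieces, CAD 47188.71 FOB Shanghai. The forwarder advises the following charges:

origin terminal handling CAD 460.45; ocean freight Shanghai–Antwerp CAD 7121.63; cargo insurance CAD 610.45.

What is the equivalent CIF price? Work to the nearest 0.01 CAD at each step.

CIF price: CAD 54920.79

Not relevant to the conversion: origin terminal — on the seller under both FOB and CIF; already in the FOB price and stays in the CIF price.
From FOB to CIF, the seller additionally bears: freight, insurance.
CIF price = 47188.71 + 7121.63 + 610.45 = 54920.79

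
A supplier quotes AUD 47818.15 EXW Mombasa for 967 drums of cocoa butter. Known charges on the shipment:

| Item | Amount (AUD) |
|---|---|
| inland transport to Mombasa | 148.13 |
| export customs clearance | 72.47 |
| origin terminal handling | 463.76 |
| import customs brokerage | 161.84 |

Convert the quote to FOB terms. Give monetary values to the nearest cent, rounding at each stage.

Not relevant to the conversion: brokerage — on the buyer under both terms; not part of either seller's price.
From EXW to FOB, the seller additionally bears: inland to port, export clearance, origin terminal.
FOB price = 47818.15 + 148.13 + 72.47 + 463.76 = 48502.51

FOB price: AUD 48502.51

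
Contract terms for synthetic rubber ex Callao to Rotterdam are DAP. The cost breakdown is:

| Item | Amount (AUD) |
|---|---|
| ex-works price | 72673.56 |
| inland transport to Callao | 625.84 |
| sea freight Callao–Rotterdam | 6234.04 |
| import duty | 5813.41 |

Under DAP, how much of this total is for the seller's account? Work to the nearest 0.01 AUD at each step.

DAP: the seller bears all costs to the named destination except import duty and clearance.
Seller's account: goods 72673.56 + inland to port 625.84 + freight 6234.04 = 79533.44
Buyer's account: duty 5813.41 = 5813.41

Seller's account: AUD 79533.44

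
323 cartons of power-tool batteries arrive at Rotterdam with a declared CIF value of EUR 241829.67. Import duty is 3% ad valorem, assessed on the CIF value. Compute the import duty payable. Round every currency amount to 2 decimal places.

Import duty = 241829.67 × 3% = 7254.89

Import duty: EUR 7254.89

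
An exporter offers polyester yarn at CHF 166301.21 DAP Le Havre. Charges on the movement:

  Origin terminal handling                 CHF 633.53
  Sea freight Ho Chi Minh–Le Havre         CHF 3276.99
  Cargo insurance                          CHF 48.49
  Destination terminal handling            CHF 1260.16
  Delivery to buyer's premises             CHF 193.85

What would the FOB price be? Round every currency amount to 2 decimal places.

Not relevant to the conversion: origin terminal — on the seller under both DAP and FOB; already in the DAP price and stays in the FOB price.
From DAP to FOB, the seller no longer bears: freight, insurance, destination terminal, delivery.
FOB price = 166301.21 − 3276.99 − 48.49 − 1260.16 − 193.85 = 161521.72

FOB price: CHF 161521.72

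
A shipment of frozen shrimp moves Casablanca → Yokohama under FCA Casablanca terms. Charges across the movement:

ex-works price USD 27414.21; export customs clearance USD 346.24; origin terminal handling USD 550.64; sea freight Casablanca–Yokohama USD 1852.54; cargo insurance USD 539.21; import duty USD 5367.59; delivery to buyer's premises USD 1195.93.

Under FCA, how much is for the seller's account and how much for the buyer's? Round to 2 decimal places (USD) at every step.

FCA: the seller delivers export-cleared goods to the carrier; the buyer bears costs from that point.
Seller's account: goods 27414.21 + export clearance 346.24 = 27760.45
Buyer's account: origin terminal 550.64 + freight 1852.54 + insurance 539.21 + duty 5367.59 + delivery 1195.93 = 9505.91

Seller: USD 27760.45; buyer: USD 9505.91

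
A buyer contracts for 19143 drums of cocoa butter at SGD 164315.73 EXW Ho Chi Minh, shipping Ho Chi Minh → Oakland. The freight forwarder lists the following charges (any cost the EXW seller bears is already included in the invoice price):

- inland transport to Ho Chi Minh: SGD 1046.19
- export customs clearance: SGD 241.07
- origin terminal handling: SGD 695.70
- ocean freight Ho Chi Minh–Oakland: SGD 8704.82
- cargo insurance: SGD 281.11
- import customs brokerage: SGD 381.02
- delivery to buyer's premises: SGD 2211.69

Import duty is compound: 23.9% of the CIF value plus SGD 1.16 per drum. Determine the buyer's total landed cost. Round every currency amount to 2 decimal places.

Total landed cost: SGD 241976.23

EXW: the seller makes goods available at their premises; the buyer bears all onward costs.
CIF value = EXW price + inland to port + export clearance + origin terminal + freight + insurance = 164315.73 + 1046.19 + 241.07 + 695.70 + 8704.82 + 281.11 = 175284.62
Ad valorem component: 175284.62 × 23.9% = 41893.02
Specific component: 19143 × 1.16 = 22205.88
Import duty = 41893.02 + 22205.88 = 64098.90
Buyer bears: inland to port 1046.19 + export clearance 241.07 + origin terminal 695.70 + freight 8704.82 + insurance 281.11 + brokerage 381.02 + delivery 2211.69 + duty 64098.90 = 77660.50
Landed cost = invoice 164315.73 + 77660.50 = 241976.23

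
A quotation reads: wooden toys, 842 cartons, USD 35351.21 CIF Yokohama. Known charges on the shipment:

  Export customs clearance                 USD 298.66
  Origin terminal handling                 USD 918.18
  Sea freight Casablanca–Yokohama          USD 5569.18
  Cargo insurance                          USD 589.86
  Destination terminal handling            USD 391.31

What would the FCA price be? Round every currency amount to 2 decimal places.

Not relevant to the conversion: export clearance — on the seller under both CIF and FCA; already in the CIF price and stays in the FCA price. destination terminal — on the buyer under both terms; not part of either seller's price.
From CIF to FCA, the seller no longer bears: origin terminal, freight, insurance.
FCA price = 35351.21 − 918.18 − 5569.18 − 589.86 = 28273.99

FCA price: USD 28273.99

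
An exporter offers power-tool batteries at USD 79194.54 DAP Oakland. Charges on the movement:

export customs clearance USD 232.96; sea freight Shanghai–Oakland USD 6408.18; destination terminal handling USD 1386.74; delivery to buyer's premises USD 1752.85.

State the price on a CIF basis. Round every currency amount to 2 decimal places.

CIF price: USD 76054.95

Not relevant to the conversion: export clearance, freight — on the seller under both DAP and CIF; already in the DAP price and stays in the CIF price.
From DAP to CIF, the seller no longer bears: destination terminal, delivery.
CIF price = 79194.54 − 1386.74 − 1752.85 = 76054.95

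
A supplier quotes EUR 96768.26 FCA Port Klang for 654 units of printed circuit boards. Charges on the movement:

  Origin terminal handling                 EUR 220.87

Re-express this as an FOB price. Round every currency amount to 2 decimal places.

From FCA to FOB, the seller additionally bears: origin terminal.
FOB price = 96768.26 + 220.87 = 96989.13

FOB price: EUR 96989.13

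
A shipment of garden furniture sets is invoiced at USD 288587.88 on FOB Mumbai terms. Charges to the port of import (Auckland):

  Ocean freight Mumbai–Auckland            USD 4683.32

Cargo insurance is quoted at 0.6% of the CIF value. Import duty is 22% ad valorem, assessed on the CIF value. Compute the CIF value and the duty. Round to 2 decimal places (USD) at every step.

CIF value: USD 295041.45; import duty: USD 64909.12

Let C be the CIF value. C = FOB price + freight + 0.6% × C
C − 0.6% × C = 288587.88 + 4683.32
0.994 × C = 293271.20
C = 293271.20 / 0.994 = 295041.45
Insurance premium = 0.6% × 295041.45 = 1770.25
Import duty = 295041.45 × 22% = 64909.12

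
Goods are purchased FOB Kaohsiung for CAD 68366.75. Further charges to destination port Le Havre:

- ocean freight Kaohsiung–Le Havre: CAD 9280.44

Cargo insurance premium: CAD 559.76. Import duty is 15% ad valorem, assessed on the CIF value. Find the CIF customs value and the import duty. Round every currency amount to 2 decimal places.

CIF = FOB price + freight + insurance
CIF = 68366.75 + 9280.44 + 559.76 = 78206.95
Import duty = 78206.95 × 15% = 11731.04

CIF value: CAD 78206.95; import duty: CAD 11731.04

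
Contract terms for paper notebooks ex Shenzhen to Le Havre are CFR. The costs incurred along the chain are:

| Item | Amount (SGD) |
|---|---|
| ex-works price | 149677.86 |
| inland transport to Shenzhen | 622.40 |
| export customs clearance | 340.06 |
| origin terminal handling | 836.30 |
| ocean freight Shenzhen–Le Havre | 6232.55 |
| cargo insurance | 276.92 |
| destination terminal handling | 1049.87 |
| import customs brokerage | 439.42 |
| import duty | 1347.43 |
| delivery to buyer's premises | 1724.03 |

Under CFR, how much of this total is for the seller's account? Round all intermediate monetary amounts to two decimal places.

Seller's account: SGD 157709.17

CFR: the seller pays costs through ocean freight to the destination port, but not insurance.
Seller's account: goods 149677.86 + inland to port 622.40 + export clearance 340.06 + origin terminal 836.30 + freight 6232.55 = 157709.17
Buyer's account: insurance 276.92 + destination terminal 1049.87 + brokerage 439.42 + duty 1347.43 + delivery 1724.03 = 4837.67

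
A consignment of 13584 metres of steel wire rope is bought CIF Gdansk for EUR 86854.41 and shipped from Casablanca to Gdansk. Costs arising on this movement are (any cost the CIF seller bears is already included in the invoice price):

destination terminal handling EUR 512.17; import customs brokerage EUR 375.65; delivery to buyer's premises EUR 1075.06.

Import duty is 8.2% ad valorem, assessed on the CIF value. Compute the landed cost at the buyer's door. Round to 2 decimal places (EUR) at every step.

Total landed cost: EUR 95939.35

CIF: the seller pays costs through ocean freight and marine insurance to the destination port.
The CIF price already equals the CIF value: 86854.41
Import duty = 86854.41 × 8.2% = 7122.06
Buyer bears: destination terminal 512.17 + brokerage 375.65 + delivery 1075.06 + duty 7122.06 = 9084.94
Landed cost = invoice 86854.41 + 9084.94 = 95939.35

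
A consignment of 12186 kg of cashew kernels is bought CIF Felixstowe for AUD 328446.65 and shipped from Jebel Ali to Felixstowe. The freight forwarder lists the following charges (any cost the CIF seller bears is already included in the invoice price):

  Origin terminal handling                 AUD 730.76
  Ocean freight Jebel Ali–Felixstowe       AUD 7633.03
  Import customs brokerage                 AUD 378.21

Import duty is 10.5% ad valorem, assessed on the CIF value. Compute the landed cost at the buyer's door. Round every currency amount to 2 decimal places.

Total landed cost: AUD 363311.76

CIF: the seller pays costs through ocean freight and marine insurance to the destination port.
Already in the invoice (seller's account under CIF): origin terminal, freight — exclude.
The CIF price already equals the CIF value: 328446.65
Import duty = 328446.65 × 10.5% = 34486.90
Buyer bears: brokerage 378.21 + duty 34486.90 = 34865.11
Landed cost = invoice 328446.65 + 34865.11 = 363311.76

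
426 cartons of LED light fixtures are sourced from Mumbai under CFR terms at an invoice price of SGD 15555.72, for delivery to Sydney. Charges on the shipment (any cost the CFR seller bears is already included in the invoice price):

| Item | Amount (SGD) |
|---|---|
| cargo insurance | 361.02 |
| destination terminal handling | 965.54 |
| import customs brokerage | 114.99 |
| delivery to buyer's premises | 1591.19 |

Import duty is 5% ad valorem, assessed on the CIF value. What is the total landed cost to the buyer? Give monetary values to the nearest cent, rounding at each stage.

CFR: the seller pays costs through ocean freight to the destination port, but not insurance.
CIF value = CFR price + insurance = 15555.72 + 361.02 = 15916.74
Import duty = 15916.74 × 5% = 795.84
Buyer bears: insurance 361.02 + destination terminal 965.54 + brokerage 114.99 + delivery 1591.19 + duty 795.84 = 3828.58
Landed cost = invoice 15555.72 + 3828.58 = 19384.30

Total landed cost: SGD 19384.30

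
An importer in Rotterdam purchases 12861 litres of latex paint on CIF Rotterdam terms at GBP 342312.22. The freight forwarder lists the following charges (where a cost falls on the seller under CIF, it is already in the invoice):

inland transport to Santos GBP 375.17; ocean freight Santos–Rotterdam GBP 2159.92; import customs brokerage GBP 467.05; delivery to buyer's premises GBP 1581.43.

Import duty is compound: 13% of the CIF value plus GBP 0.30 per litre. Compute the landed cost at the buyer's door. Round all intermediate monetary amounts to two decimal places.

Total landed cost: GBP 392719.59

CIF: the seller pays costs through ocean freight and marine insurance to the destination port.
Already in the invoice (seller's account under CIF): inland to port, freight — exclude.
The CIF price already equals the CIF value: 342312.22
Ad valorem component: 342312.22 × 13% = 44500.59
Specific component: 12861 × 0.30 = 3858.30
Import duty = 44500.59 + 3858.30 = 48358.89
Buyer bears: brokerage 467.05 + delivery 1581.43 + duty 48358.89 = 50407.37
Landed cost = invoice 342312.22 + 50407.37 = 392719.59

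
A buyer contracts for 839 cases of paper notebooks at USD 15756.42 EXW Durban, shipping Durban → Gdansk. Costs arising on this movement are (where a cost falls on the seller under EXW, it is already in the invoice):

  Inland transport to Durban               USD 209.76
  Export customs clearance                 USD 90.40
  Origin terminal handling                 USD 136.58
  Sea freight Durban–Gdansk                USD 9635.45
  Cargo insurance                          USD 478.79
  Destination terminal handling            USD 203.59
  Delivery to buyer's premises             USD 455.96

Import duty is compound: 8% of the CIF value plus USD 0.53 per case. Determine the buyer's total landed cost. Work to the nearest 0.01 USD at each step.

EXW: the seller makes goods available at their premises; the buyer bears all onward costs.
CIF value = EXW price + inland to port + export clearance + origin terminal + freight + insurance = 15756.42 + 209.76 + 90.40 + 136.58 + 9635.45 + 478.79 = 26307.40
Ad valorem component: 26307.40 × 8% = 2104.59
Specific component: 839 × 0.53 = 444.67
Import duty = 2104.59 + 444.67 = 2549.26
Buyer bears: inland to port 209.76 + export clearance 90.40 + origin terminal 136.58 + freight 9635.45 + insurance 478.79 + destination terminal 203.59 + delivery 455.96 + duty 2549.26 = 13759.79
Landed cost = invoice 15756.42 + 13759.79 = 29516.21

Total landed cost: USD 29516.21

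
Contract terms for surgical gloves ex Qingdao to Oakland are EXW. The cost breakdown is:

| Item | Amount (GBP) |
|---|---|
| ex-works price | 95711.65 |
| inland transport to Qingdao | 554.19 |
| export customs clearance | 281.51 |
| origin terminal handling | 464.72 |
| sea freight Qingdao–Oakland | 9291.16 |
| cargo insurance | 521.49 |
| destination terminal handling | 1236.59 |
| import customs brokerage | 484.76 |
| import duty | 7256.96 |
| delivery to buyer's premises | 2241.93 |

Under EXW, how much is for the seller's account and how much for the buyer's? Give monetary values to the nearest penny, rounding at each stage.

Seller: GBP 95711.65; buyer: GBP 22333.31

EXW: the seller makes goods available at their premises; the buyer bears all onward costs.
Seller's account: goods 95711.65 = 95711.65
Buyer's account: inland to port 554.19 + export clearance 281.51 + origin terminal 464.72 + freight 9291.16 + insurance 521.49 + destination terminal 1236.59 + brokerage 484.76 + duty 7256.96 + delivery 2241.93 = 22333.31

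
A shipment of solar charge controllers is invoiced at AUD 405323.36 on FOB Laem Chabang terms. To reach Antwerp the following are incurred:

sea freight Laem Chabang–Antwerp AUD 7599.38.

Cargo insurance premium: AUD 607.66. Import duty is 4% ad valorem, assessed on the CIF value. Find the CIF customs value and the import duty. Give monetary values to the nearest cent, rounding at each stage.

CIF value: AUD 413530.40; import duty: AUD 16541.22

CIF = FOB price + freight + insurance
CIF = 405323.36 + 7599.38 + 607.66 = 413530.40
Import duty = 413530.40 × 4% = 16541.22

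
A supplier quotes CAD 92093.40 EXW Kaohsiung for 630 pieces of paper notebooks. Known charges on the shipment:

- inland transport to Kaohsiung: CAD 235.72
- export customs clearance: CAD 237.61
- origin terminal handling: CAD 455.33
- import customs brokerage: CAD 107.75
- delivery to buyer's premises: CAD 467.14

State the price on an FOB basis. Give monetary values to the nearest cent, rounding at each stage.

FOB price: CAD 93022.06

Not relevant to the conversion: delivery, brokerage — on the buyer under both terms; not part of either seller's price.
From EXW to FOB, the seller additionally bears: inland to port, export clearance, origin terminal.
FOB price = 92093.40 + 235.72 + 237.61 + 455.33 = 93022.06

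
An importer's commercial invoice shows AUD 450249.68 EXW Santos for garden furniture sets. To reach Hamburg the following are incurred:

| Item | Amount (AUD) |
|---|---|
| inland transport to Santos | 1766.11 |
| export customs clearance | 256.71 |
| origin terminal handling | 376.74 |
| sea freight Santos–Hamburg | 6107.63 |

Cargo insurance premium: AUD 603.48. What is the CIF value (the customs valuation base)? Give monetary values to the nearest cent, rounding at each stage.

CIF = EXW price + pre-shipment costs + freight + insurance
CIF = 450249.68 + 1766.11 + 256.71 + 376.74 + 6107.63 + 603.48 = 459360.35

CIF value: AUD 459360.35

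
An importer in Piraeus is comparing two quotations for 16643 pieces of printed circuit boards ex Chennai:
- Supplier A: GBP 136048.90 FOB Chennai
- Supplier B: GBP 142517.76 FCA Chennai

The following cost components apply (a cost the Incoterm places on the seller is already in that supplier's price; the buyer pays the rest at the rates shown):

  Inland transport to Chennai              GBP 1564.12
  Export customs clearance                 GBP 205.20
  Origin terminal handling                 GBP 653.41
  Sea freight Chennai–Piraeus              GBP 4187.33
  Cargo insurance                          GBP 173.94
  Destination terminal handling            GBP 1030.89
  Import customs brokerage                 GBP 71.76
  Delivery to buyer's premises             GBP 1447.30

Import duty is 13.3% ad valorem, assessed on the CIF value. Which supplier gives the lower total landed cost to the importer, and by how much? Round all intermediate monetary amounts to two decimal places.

Supplier A is cheaper by GBP 8069.53

Supplier A (FOB):
CIF value = FOB price + freight + insurance = 136048.90 + 4187.33 + 173.94 = 140410.17
Import duty = 140410.17 × 13.3% = 18674.55
Buyer bears (A): 4187.33 + 173.94 + 1030.89 + 71.76 + 1447.30 = 6911.22
Landed cost (A) = invoice 136048.90 + 6911.22 + duty 18674.55 = 161634.67
Supplier B (FCA):
CIF value = FCA price + origin terminal + freight + insurance = 142517.76 + 653.41 + 4187.33 + 173.94 = 147532.44
Import duty = 147532.44 × 13.3% = 19621.81
Buyer bears (B): 653.41 + 4187.33 + 173.94 + 1030.89 + 71.76 + 1447.30 = 7564.63
Landed cost (B) = invoice 142517.76 + 7564.63 + duty 19621.81 = 169704.20
Difference = |161634.67 − 169704.20| = 8069.53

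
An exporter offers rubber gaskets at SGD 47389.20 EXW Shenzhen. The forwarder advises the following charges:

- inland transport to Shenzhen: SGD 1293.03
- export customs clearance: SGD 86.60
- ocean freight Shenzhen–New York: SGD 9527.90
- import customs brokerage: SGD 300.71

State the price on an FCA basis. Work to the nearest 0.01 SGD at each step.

FCA price: SGD 48768.83

Not relevant to the conversion: brokerage, freight — on the buyer under both terms; not part of either seller's price.
From EXW to FCA, the seller additionally bears: inland to port, export clearance.
FCA price = 47389.20 + 1293.03 + 86.60 = 48768.83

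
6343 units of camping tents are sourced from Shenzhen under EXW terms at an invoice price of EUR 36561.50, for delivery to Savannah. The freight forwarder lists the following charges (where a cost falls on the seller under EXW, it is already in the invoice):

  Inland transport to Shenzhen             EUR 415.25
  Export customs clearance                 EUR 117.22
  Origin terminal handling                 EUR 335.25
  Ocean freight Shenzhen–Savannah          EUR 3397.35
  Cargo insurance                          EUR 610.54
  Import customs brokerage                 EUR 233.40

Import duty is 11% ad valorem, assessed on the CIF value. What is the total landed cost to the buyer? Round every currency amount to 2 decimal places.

Total landed cost: EUR 46228.59

EXW: the seller makes goods available at their premises; the buyer bears all onward costs.
CIF value = EXW price + inland to port + export clearance + origin terminal + freight + insurance = 36561.50 + 415.25 + 117.22 + 335.25 + 3397.35 + 610.54 = 41437.11
Import duty = 41437.11 × 11% = 4558.08
Buyer bears: inland to port 415.25 + export clearance 117.22 + origin terminal 335.25 + freight 3397.35 + insurance 610.54 + brokerage 233.40 + duty 4558.08 = 9667.09
Landed cost = invoice 36561.50 + 9667.09 = 46228.59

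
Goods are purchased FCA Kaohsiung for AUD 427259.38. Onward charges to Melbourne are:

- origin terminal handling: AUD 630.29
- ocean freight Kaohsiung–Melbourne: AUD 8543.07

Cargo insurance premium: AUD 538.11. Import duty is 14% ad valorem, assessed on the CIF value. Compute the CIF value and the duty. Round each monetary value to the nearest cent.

CIF = FCA price + pre-shipment costs + freight + insurance
CIF = 427259.38 + 630.29 + 8543.07 + 538.11 = 436970.85
Import duty = 436970.85 × 14% = 61175.92

CIF value: AUD 436970.85; import duty: AUD 61175.92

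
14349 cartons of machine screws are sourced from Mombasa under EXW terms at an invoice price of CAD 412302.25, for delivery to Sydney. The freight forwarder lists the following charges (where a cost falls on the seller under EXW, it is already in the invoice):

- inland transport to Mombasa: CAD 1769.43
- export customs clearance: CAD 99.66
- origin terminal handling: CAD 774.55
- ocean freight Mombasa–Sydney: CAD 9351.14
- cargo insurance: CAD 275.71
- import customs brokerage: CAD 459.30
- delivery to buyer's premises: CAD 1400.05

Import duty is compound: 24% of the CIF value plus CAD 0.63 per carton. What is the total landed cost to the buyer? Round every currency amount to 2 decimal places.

EXW: the seller makes goods available at their premises; the buyer bears all onward costs.
CIF value = EXW price + inland to port + export clearance + origin terminal + freight + insurance = 412302.25 + 1769.43 + 99.66 + 774.55 + 9351.14 + 275.71 = 424572.74
Ad valorem component: 424572.74 × 24% = 101897.46
Specific component: 14349 × 0.63 = 9039.87
Import duty = 101897.46 + 9039.87 = 110937.33
Buyer bears: inland to port 1769.43 + export clearance 99.66 + origin terminal 774.55 + freight 9351.14 + insurance 275.71 + brokerage 459.30 + delivery 1400.05 + duty 110937.33 = 125067.17
Landed cost = invoice 412302.25 + 125067.17 = 537369.42

Total landed cost: CAD 537369.42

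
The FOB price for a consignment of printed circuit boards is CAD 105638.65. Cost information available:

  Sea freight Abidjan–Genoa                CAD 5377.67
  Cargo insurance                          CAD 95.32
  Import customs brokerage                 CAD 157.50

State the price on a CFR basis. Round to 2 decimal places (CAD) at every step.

Not relevant to the conversion: brokerage, insurance — on the buyer under both terms; not part of either seller's price.
From FOB to CFR, the seller additionally bears: freight.
CFR price = 105638.65 + 5377.67 = 111016.32

CFR price: CAD 111016.32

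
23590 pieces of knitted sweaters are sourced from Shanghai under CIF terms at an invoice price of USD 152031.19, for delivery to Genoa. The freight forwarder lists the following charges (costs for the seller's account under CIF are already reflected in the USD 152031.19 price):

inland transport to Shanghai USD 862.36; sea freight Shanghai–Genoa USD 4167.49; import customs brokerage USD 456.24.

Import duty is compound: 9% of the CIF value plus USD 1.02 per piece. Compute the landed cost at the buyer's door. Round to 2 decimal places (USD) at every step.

CIF: the seller pays costs through ocean freight and marine insurance to the destination port.
Already in the invoice (seller's account under CIF): inland to port, freight — exclude.
The CIF price already equals the CIF value: 152031.19
Ad valorem component: 152031.19 × 9% = 13682.81
Specific component: 23590 × 1.02 = 24061.80
Import duty = 13682.81 + 24061.80 = 37744.61
Buyer bears: brokerage 456.24 + duty 37744.61 = 38200.85
Landed cost = invoice 152031.19 + 38200.85 = 190232.04

Total landed cost: USD 190232.04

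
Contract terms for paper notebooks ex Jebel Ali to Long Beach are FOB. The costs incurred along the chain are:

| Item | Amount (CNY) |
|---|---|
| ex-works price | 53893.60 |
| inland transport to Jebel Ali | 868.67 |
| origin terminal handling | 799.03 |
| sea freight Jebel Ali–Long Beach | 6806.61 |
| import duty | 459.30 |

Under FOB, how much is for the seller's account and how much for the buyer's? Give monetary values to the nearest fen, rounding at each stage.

Seller: CNY 55561.30; buyer: CNY 7265.91

FOB: the seller bears costs until goods are on board at the origin port; the buyer bears freight, insurance and all costs thereafter.
Seller's account: goods 53893.60 + inland to port 868.67 + origin terminal 799.03 = 55561.30
Buyer's account: freight 6806.61 + duty 459.30 = 7265.91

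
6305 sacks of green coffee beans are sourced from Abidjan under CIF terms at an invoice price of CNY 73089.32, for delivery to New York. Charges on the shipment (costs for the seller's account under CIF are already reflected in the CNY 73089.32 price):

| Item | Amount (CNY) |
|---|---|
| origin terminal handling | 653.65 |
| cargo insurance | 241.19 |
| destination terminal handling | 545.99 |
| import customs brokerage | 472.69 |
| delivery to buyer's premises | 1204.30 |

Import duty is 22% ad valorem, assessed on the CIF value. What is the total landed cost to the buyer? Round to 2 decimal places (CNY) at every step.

CIF: the seller pays costs through ocean freight and marine insurance to the destination port.
Already in the invoice (seller's account under CIF): origin terminal, insurance — exclude.
The CIF price already equals the CIF value: 73089.32
Import duty = 73089.32 × 22% = 16079.65
Buyer bears: destination terminal 545.99 + brokerage 472.69 + delivery 1204.30 + duty 16079.65 = 18302.63
Landed cost = invoice 73089.32 + 18302.63 = 91391.95

Total landed cost: CNY 91391.95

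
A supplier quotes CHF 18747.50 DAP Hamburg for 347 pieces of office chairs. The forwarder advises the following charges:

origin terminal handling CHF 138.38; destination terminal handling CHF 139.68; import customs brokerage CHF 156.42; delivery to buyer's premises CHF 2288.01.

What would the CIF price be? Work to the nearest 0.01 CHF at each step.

CIF price: CHF 16319.81

Not relevant to the conversion: origin terminal — on the seller under both DAP and CIF; already in the DAP price and stays in the CIF price. brokerage — on the buyer under both terms; not part of either seller's price.
From DAP to CIF, the seller no longer bears: destination terminal, delivery.
CIF price = 18747.50 − 139.68 − 2288.01 = 16319.81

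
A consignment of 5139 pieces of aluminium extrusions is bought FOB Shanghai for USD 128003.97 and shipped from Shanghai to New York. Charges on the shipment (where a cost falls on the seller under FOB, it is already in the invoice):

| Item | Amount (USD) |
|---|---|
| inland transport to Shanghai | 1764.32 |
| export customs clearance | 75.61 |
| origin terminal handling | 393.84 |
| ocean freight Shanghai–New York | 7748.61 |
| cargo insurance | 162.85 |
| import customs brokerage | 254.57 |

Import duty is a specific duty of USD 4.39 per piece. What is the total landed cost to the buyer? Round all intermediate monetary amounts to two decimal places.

FOB: the seller bears costs until goods are on board at the origin port; the buyer bears freight, insurance and all costs thereafter.
Already in the invoice (seller's account under FOB): inland to port, export clearance, origin terminal — exclude.
CIF value = FOB price + freight + insurance = 128003.97 + 7748.61 + 162.85 = 135915.43
Import duty = 5139 × 4.39 = 22560.21
Buyer bears: freight 7748.61 + insurance 162.85 + brokerage 254.57 + duty 22560.21 = 30726.24
Landed cost = invoice 128003.97 + 30726.24 = 158730.21

Total landed cost: USD 158730.21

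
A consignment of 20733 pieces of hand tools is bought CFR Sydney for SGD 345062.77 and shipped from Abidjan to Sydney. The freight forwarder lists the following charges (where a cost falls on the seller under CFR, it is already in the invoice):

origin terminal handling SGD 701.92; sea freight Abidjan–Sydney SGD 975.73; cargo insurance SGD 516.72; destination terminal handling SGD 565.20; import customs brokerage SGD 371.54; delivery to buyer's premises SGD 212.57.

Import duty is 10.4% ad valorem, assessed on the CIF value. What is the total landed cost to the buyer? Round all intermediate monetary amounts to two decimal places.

CFR: the seller pays costs through ocean freight to the destination port, but not insurance.
Already in the invoice (seller's account under CFR): origin terminal, freight — exclude.
CIF value = CFR price + insurance = 345062.77 + 516.72 = 345579.49
Import duty = 345579.49 × 10.4% = 35940.27
Buyer bears: insurance 516.72 + destination terminal 565.20 + brokerage 371.54 + delivery 212.57 + duty 35940.27 = 37606.30
Landed cost = invoice 345062.77 + 37606.30 = 382669.07

Total landed cost: SGD 382669.07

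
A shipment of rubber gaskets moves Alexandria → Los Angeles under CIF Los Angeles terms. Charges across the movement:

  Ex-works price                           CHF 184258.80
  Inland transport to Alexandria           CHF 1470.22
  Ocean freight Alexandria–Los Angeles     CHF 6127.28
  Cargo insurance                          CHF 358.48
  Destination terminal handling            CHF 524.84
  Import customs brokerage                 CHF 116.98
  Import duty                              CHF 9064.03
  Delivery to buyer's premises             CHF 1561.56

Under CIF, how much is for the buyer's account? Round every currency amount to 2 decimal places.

Buyer's account: CHF 11267.41

CIF: the seller pays costs through ocean freight and marine insurance to the destination port.
Seller's account: goods 184258.80 + inland to port 1470.22 + freight 6127.28 + insurance 358.48 = 192214.78
Buyer's account: destination terminal 524.84 + brokerage 116.98 + duty 9064.03 + delivery 1561.56 = 11267.41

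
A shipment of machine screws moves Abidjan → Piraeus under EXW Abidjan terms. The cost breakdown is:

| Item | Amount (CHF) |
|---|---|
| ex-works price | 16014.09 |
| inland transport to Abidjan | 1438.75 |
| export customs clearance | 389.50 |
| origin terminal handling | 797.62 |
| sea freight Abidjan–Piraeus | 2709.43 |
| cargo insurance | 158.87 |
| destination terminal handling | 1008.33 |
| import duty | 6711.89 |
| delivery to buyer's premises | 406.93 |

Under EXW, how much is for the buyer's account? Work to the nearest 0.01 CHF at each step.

Buyer's account: CHF 13621.32

EXW: the seller makes goods available at their premises; the buyer bears all onward costs.
Seller's account: goods 16014.09 = 16014.09
Buyer's account: inland to port 1438.75 + export clearance 389.50 + origin terminal 797.62 + freight 2709.43 + insurance 158.87 + destination terminal 1008.33 + duty 6711.89 + delivery 406.93 = 13621.32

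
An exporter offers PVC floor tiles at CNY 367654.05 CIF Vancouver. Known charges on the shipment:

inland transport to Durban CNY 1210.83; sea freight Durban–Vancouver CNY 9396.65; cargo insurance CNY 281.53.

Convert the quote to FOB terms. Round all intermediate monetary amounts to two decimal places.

Not relevant to the conversion: inland to port — on the seller under both CIF and FOB; already in the CIF price and stays in the FOB price.
From CIF to FOB, the seller no longer bears: freight, insurance.
FOB price = 367654.05 − 9396.65 − 281.53 = 357975.87

FOB price: CNY 357975.87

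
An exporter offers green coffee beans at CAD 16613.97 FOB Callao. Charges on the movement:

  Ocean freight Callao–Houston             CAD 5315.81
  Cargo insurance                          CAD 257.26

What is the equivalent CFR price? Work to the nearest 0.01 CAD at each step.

CFR price: CAD 21929.78

Not relevant to the conversion: insurance — on the buyer under both terms; not part of either seller's price.
From FOB to CFR, the seller additionally bears: freight.
CFR price = 16613.97 + 5315.81 = 21929.78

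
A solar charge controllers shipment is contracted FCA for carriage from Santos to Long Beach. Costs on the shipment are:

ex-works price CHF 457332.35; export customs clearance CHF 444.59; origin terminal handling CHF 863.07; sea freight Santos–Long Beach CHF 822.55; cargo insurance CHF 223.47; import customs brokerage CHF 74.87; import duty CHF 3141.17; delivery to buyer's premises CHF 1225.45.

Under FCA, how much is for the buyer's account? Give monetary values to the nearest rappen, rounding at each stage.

FCA: the seller delivers export-cleared goods to the carrier; the buyer bears costs from that point.
Seller's account: goods 457332.35 + export clearance 444.59 = 457776.94
Buyer's account: origin terminal 863.07 + freight 822.55 + insurance 223.47 + brokerage 74.87 + duty 3141.17 + delivery 1225.45 = 6350.58

Buyer's account: CHF 6350.58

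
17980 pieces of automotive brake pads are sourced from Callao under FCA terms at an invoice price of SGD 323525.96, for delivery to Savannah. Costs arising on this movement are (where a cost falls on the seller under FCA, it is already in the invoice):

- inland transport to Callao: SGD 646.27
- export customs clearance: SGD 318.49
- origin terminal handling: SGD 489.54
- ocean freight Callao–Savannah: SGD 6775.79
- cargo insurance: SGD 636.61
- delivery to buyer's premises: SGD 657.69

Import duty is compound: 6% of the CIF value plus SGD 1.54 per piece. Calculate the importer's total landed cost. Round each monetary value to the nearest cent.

FCA: the seller delivers export-cleared goods to the carrier; the buyer bears costs from that point.
Already in the invoice (seller's account under FCA): inland to port, export clearance — exclude.
CIF value = FCA price + origin terminal + freight + insurance = 323525.96 + 489.54 + 6775.79 + 636.61 = 331427.90
Ad valorem component: 331427.90 × 6% = 19885.67
Specific component: 17980 × 1.54 = 27689.20
Import duty = 19885.67 + 27689.20 = 47574.87
Buyer bears: origin terminal 489.54 + freight 6775.79 + insurance 636.61 + delivery 657.69 + duty 47574.87 = 56134.50
Landed cost = invoice 323525.96 + 56134.50 = 379660.46

Total landed cost: SGD 379660.46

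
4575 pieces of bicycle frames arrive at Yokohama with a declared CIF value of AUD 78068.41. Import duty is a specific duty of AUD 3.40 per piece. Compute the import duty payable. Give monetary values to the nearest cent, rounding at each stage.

Import duty: AUD 15555.00

Import duty = 4575 × 3.40 = 15555.00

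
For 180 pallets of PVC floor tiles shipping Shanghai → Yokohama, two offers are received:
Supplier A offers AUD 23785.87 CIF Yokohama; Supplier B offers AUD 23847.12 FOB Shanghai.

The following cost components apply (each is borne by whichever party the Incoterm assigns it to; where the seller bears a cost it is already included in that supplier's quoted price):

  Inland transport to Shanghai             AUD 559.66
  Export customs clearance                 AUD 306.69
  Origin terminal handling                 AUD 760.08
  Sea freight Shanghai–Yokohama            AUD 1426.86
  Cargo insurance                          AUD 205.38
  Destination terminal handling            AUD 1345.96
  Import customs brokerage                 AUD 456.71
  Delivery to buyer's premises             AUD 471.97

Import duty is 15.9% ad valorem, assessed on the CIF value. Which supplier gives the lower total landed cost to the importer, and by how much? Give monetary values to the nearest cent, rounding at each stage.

Supplier A is cheaper by AUD 1962.76

Supplier A (CIF):
The CIF price already equals the CIF value: 23785.87
Import duty = 23785.87 × 15.9% = 3781.95
Buyer bears (A): 1345.96 + 456.71 + 471.97 = 2274.64
Landed cost (A) = invoice 23785.87 + 2274.64 + duty 3781.95 = 29842.46
Supplier B (FOB):
CIF value = FOB price + freight + insurance = 23847.12 + 1426.86 + 205.38 = 25479.36
Import duty = 25479.36 × 15.9% = 4051.22
Buyer bears (B): 1426.86 + 205.38 + 1345.96 + 456.71 + 471.97 = 3906.88
Landed cost (B) = invoice 23847.12 + 3906.88 + duty 4051.22 = 31805.22
Difference = |29842.46 − 31805.22| = 1962.76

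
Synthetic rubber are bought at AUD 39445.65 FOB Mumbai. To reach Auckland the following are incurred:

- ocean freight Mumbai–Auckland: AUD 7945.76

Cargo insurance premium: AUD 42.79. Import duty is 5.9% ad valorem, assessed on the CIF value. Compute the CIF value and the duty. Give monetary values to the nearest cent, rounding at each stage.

CIF value: AUD 47434.20; import duty: AUD 2798.62

CIF = FOB price + freight + insurance
CIF = 39445.65 + 7945.76 + 42.79 = 47434.20
Import duty = 47434.20 × 5.9% = 2798.62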